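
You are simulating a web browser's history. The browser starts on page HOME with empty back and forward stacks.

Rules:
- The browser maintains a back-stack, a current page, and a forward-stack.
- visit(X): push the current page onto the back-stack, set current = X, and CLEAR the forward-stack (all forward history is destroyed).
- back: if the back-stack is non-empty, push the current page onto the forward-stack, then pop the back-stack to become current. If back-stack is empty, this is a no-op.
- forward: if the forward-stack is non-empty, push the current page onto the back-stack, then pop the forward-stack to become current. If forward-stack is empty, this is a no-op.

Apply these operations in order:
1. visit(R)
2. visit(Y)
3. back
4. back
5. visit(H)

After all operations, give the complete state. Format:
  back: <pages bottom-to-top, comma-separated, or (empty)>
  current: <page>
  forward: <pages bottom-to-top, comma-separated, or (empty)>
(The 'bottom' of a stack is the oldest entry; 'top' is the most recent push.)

After 1 (visit(R)): cur=R back=1 fwd=0
After 2 (visit(Y)): cur=Y back=2 fwd=0
After 3 (back): cur=R back=1 fwd=1
After 4 (back): cur=HOME back=0 fwd=2
After 5 (visit(H)): cur=H back=1 fwd=0

Answer: back: HOME
current: H
forward: (empty)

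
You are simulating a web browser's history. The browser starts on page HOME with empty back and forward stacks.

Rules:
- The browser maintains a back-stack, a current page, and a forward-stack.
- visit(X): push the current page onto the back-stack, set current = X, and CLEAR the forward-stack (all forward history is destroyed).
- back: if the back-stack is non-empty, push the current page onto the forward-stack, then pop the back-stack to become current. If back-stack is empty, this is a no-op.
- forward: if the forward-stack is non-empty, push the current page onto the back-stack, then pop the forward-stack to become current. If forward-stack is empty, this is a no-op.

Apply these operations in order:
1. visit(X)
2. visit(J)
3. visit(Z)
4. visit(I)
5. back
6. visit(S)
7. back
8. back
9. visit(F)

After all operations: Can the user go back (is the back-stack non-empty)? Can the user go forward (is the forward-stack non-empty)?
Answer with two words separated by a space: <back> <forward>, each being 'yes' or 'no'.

After 1 (visit(X)): cur=X back=1 fwd=0
After 2 (visit(J)): cur=J back=2 fwd=0
After 3 (visit(Z)): cur=Z back=3 fwd=0
After 4 (visit(I)): cur=I back=4 fwd=0
After 5 (back): cur=Z back=3 fwd=1
After 6 (visit(S)): cur=S back=4 fwd=0
After 7 (back): cur=Z back=3 fwd=1
After 8 (back): cur=J back=2 fwd=2
After 9 (visit(F)): cur=F back=3 fwd=0

Answer: yes no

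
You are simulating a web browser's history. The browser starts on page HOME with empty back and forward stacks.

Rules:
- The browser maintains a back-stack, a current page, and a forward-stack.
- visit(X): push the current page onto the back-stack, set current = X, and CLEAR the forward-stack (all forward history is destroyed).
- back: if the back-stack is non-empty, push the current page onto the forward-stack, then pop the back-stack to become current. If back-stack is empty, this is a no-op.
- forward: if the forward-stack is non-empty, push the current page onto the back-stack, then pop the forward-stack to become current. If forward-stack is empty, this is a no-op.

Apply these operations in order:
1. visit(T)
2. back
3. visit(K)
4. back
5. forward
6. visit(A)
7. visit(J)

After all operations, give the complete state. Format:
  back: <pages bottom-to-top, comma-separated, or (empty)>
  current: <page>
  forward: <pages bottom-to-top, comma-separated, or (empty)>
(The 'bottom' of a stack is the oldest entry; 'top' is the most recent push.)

Answer: back: HOME,K,A
current: J
forward: (empty)

Derivation:
After 1 (visit(T)): cur=T back=1 fwd=0
After 2 (back): cur=HOME back=0 fwd=1
After 3 (visit(K)): cur=K back=1 fwd=0
After 4 (back): cur=HOME back=0 fwd=1
After 5 (forward): cur=K back=1 fwd=0
After 6 (visit(A)): cur=A back=2 fwd=0
After 7 (visit(J)): cur=J back=3 fwd=0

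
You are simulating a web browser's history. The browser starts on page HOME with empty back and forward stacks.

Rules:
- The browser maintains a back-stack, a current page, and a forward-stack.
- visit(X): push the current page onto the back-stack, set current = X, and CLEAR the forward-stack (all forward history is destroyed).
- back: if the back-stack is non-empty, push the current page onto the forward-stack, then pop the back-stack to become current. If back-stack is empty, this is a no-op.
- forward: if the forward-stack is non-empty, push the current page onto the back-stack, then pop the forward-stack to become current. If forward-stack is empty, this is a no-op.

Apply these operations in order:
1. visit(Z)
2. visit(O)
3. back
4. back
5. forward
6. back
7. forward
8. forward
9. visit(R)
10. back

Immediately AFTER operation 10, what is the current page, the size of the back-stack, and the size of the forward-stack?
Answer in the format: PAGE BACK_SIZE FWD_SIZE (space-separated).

After 1 (visit(Z)): cur=Z back=1 fwd=0
After 2 (visit(O)): cur=O back=2 fwd=0
After 3 (back): cur=Z back=1 fwd=1
After 4 (back): cur=HOME back=0 fwd=2
After 5 (forward): cur=Z back=1 fwd=1
After 6 (back): cur=HOME back=0 fwd=2
After 7 (forward): cur=Z back=1 fwd=1
After 8 (forward): cur=O back=2 fwd=0
After 9 (visit(R)): cur=R back=3 fwd=0
After 10 (back): cur=O back=2 fwd=1

O 2 1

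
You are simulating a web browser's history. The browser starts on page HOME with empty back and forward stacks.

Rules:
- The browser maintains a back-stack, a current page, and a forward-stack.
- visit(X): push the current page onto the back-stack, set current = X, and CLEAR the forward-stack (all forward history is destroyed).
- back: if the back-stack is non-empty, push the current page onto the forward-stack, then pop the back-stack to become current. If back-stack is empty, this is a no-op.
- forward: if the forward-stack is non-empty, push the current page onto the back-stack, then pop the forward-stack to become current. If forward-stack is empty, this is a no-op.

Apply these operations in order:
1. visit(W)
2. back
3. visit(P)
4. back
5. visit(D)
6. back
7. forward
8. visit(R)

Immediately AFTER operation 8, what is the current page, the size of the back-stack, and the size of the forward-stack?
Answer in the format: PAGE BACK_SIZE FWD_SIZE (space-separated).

After 1 (visit(W)): cur=W back=1 fwd=0
After 2 (back): cur=HOME back=0 fwd=1
After 3 (visit(P)): cur=P back=1 fwd=0
After 4 (back): cur=HOME back=0 fwd=1
After 5 (visit(D)): cur=D back=1 fwd=0
After 6 (back): cur=HOME back=0 fwd=1
After 7 (forward): cur=D back=1 fwd=0
After 8 (visit(R)): cur=R back=2 fwd=0

R 2 0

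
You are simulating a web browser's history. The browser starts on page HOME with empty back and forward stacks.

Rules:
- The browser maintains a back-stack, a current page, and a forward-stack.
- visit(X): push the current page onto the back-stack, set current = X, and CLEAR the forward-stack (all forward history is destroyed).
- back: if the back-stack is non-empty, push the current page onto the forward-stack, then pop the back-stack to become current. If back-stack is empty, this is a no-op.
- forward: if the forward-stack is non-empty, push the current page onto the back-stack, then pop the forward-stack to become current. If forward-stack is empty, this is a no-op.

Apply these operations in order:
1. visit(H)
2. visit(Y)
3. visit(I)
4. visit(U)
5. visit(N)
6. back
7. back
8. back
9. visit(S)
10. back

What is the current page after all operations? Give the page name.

After 1 (visit(H)): cur=H back=1 fwd=0
After 2 (visit(Y)): cur=Y back=2 fwd=0
After 3 (visit(I)): cur=I back=3 fwd=0
After 4 (visit(U)): cur=U back=4 fwd=0
After 5 (visit(N)): cur=N back=5 fwd=0
After 6 (back): cur=U back=4 fwd=1
After 7 (back): cur=I back=3 fwd=2
After 8 (back): cur=Y back=2 fwd=3
After 9 (visit(S)): cur=S back=3 fwd=0
After 10 (back): cur=Y back=2 fwd=1

Answer: Y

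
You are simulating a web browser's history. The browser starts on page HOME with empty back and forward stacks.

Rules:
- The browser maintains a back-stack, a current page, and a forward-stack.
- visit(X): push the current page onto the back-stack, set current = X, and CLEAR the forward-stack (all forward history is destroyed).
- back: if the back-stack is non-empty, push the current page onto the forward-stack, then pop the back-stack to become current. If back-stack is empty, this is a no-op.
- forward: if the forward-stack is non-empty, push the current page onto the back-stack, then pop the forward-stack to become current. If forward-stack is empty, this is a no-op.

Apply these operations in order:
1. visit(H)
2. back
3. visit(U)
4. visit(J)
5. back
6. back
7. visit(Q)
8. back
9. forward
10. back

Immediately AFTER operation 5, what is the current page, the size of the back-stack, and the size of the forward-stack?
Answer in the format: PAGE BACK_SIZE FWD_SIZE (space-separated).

After 1 (visit(H)): cur=H back=1 fwd=0
After 2 (back): cur=HOME back=0 fwd=1
After 3 (visit(U)): cur=U back=1 fwd=0
After 4 (visit(J)): cur=J back=2 fwd=0
After 5 (back): cur=U back=1 fwd=1

U 1 1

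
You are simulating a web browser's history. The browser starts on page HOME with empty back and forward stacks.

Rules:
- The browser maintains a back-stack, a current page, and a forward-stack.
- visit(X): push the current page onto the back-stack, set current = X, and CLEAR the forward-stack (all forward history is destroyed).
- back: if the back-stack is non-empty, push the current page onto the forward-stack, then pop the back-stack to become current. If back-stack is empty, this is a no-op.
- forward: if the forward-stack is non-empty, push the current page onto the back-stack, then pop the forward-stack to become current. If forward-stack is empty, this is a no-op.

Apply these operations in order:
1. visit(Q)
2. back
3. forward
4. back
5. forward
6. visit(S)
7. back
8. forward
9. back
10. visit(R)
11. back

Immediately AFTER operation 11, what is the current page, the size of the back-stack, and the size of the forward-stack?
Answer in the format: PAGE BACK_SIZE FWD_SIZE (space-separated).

After 1 (visit(Q)): cur=Q back=1 fwd=0
After 2 (back): cur=HOME back=0 fwd=1
After 3 (forward): cur=Q back=1 fwd=0
After 4 (back): cur=HOME back=0 fwd=1
After 5 (forward): cur=Q back=1 fwd=0
After 6 (visit(S)): cur=S back=2 fwd=0
After 7 (back): cur=Q back=1 fwd=1
After 8 (forward): cur=S back=2 fwd=0
After 9 (back): cur=Q back=1 fwd=1
After 10 (visit(R)): cur=R back=2 fwd=0
After 11 (back): cur=Q back=1 fwd=1

Q 1 1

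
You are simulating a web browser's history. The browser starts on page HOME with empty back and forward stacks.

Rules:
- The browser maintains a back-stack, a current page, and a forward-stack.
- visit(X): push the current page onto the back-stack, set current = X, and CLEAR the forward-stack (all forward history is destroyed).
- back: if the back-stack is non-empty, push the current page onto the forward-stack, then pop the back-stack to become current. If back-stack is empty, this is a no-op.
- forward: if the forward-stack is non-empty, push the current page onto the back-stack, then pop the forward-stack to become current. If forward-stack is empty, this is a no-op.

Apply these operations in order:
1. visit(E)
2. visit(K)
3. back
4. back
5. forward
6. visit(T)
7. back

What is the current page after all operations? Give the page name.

Answer: E

Derivation:
After 1 (visit(E)): cur=E back=1 fwd=0
After 2 (visit(K)): cur=K back=2 fwd=0
After 3 (back): cur=E back=1 fwd=1
After 4 (back): cur=HOME back=0 fwd=2
After 5 (forward): cur=E back=1 fwd=1
After 6 (visit(T)): cur=T back=2 fwd=0
After 7 (back): cur=E back=1 fwd=1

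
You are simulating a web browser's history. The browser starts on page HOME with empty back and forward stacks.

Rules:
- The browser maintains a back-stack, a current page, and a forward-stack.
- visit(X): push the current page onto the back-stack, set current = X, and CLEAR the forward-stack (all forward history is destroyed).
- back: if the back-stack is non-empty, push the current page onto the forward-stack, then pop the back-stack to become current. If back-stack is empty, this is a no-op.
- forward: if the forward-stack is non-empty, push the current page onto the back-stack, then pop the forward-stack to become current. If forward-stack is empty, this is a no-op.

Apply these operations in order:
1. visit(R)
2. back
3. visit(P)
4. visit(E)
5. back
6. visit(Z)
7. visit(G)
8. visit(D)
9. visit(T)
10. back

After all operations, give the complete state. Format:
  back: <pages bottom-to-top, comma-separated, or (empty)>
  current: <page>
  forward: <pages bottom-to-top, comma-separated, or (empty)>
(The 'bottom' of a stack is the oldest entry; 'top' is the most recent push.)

After 1 (visit(R)): cur=R back=1 fwd=0
After 2 (back): cur=HOME back=0 fwd=1
After 3 (visit(P)): cur=P back=1 fwd=0
After 4 (visit(E)): cur=E back=2 fwd=0
After 5 (back): cur=P back=1 fwd=1
After 6 (visit(Z)): cur=Z back=2 fwd=0
After 7 (visit(G)): cur=G back=3 fwd=0
After 8 (visit(D)): cur=D back=4 fwd=0
After 9 (visit(T)): cur=T back=5 fwd=0
After 10 (back): cur=D back=4 fwd=1

Answer: back: HOME,P,Z,G
current: D
forward: T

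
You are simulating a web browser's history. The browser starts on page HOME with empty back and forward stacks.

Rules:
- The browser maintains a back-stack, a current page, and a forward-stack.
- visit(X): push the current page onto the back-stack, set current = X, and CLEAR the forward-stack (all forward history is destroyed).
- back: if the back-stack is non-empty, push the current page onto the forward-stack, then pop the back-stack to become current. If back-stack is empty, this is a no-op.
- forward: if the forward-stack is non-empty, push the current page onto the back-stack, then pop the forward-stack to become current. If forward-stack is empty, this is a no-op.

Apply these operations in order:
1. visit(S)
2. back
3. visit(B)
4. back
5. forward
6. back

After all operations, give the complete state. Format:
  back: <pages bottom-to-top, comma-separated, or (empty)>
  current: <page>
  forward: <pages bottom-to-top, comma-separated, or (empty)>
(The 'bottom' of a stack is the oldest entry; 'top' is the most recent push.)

After 1 (visit(S)): cur=S back=1 fwd=0
After 2 (back): cur=HOME back=0 fwd=1
After 3 (visit(B)): cur=B back=1 fwd=0
After 4 (back): cur=HOME back=0 fwd=1
After 5 (forward): cur=B back=1 fwd=0
After 6 (back): cur=HOME back=0 fwd=1

Answer: back: (empty)
current: HOME
forward: B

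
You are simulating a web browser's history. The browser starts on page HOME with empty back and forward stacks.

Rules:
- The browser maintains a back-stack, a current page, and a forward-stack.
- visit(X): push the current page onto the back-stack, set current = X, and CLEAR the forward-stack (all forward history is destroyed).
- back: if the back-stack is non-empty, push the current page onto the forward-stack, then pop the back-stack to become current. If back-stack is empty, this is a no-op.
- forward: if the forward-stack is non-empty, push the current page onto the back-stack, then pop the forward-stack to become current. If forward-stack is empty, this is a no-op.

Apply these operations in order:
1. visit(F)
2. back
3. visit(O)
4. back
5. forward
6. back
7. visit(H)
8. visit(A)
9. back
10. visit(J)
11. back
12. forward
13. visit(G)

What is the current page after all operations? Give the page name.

After 1 (visit(F)): cur=F back=1 fwd=0
After 2 (back): cur=HOME back=0 fwd=1
After 3 (visit(O)): cur=O back=1 fwd=0
After 4 (back): cur=HOME back=0 fwd=1
After 5 (forward): cur=O back=1 fwd=0
After 6 (back): cur=HOME back=0 fwd=1
After 7 (visit(H)): cur=H back=1 fwd=0
After 8 (visit(A)): cur=A back=2 fwd=0
After 9 (back): cur=H back=1 fwd=1
After 10 (visit(J)): cur=J back=2 fwd=0
After 11 (back): cur=H back=1 fwd=1
After 12 (forward): cur=J back=2 fwd=0
After 13 (visit(G)): cur=G back=3 fwd=0

Answer: G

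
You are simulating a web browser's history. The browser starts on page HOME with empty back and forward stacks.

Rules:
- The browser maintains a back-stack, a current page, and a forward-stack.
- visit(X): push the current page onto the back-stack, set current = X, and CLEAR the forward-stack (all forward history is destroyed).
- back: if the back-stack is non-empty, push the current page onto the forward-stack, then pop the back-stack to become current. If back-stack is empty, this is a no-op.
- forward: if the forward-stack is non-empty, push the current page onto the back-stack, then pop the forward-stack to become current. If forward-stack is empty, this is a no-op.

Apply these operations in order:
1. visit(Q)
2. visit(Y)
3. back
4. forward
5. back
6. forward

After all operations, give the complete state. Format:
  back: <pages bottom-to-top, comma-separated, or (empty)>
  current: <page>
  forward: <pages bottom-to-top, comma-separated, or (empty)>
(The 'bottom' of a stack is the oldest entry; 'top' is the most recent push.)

Answer: back: HOME,Q
current: Y
forward: (empty)

Derivation:
After 1 (visit(Q)): cur=Q back=1 fwd=0
After 2 (visit(Y)): cur=Y back=2 fwd=0
After 3 (back): cur=Q back=1 fwd=1
After 4 (forward): cur=Y back=2 fwd=0
After 5 (back): cur=Q back=1 fwd=1
After 6 (forward): cur=Y back=2 fwd=0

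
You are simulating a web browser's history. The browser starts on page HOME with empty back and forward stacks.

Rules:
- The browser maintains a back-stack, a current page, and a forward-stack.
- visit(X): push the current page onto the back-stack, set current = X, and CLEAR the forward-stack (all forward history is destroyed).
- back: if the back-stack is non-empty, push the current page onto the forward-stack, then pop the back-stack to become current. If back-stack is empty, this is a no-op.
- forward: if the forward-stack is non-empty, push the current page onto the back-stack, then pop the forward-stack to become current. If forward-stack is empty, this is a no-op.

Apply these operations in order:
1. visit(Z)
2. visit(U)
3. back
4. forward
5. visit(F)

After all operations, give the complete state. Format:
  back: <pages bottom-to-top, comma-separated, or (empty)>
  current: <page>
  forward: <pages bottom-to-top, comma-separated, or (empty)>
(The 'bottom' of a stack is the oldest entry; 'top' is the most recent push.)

Answer: back: HOME,Z,U
current: F
forward: (empty)

Derivation:
After 1 (visit(Z)): cur=Z back=1 fwd=0
After 2 (visit(U)): cur=U back=2 fwd=0
After 3 (back): cur=Z back=1 fwd=1
After 4 (forward): cur=U back=2 fwd=0
After 5 (visit(F)): cur=F back=3 fwd=0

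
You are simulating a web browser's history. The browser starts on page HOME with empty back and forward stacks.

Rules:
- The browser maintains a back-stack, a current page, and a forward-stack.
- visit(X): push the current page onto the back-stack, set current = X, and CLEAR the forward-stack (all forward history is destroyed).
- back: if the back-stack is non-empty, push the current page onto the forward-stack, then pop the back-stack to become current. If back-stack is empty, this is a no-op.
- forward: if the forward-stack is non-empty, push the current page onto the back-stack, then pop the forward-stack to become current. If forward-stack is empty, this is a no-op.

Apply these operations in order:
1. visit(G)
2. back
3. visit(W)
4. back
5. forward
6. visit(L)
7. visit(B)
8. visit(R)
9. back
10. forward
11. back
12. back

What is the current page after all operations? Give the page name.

Answer: L

Derivation:
After 1 (visit(G)): cur=G back=1 fwd=0
After 2 (back): cur=HOME back=0 fwd=1
After 3 (visit(W)): cur=W back=1 fwd=0
After 4 (back): cur=HOME back=0 fwd=1
After 5 (forward): cur=W back=1 fwd=0
After 6 (visit(L)): cur=L back=2 fwd=0
After 7 (visit(B)): cur=B back=3 fwd=0
After 8 (visit(R)): cur=R back=4 fwd=0
After 9 (back): cur=B back=3 fwd=1
After 10 (forward): cur=R back=4 fwd=0
After 11 (back): cur=B back=3 fwd=1
After 12 (back): cur=L back=2 fwd=2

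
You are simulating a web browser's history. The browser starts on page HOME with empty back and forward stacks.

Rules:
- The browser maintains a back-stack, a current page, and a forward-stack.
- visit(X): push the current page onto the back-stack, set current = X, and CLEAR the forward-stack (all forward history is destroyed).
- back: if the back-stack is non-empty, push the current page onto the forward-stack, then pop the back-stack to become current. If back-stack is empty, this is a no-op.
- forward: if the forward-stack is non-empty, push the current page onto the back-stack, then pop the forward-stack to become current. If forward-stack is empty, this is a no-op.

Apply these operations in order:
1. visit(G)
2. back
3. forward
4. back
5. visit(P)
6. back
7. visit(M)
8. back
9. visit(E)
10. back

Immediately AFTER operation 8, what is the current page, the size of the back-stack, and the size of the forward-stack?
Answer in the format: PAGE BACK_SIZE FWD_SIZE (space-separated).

After 1 (visit(G)): cur=G back=1 fwd=0
After 2 (back): cur=HOME back=0 fwd=1
After 3 (forward): cur=G back=1 fwd=0
After 4 (back): cur=HOME back=0 fwd=1
After 5 (visit(P)): cur=P back=1 fwd=0
After 6 (back): cur=HOME back=0 fwd=1
After 7 (visit(M)): cur=M back=1 fwd=0
After 8 (back): cur=HOME back=0 fwd=1

HOME 0 1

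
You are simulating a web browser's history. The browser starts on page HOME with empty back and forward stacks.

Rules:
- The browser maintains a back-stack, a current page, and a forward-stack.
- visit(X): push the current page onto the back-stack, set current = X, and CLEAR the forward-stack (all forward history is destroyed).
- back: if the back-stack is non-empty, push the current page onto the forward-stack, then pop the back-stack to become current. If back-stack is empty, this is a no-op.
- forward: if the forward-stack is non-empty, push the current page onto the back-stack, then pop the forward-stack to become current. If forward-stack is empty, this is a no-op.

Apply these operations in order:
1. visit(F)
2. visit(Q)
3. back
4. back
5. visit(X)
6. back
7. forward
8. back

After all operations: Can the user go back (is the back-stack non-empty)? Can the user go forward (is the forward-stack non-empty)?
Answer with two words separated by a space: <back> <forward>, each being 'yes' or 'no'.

After 1 (visit(F)): cur=F back=1 fwd=0
After 2 (visit(Q)): cur=Q back=2 fwd=0
After 3 (back): cur=F back=1 fwd=1
After 4 (back): cur=HOME back=0 fwd=2
After 5 (visit(X)): cur=X back=1 fwd=0
After 6 (back): cur=HOME back=0 fwd=1
After 7 (forward): cur=X back=1 fwd=0
After 8 (back): cur=HOME back=0 fwd=1

Answer: no yes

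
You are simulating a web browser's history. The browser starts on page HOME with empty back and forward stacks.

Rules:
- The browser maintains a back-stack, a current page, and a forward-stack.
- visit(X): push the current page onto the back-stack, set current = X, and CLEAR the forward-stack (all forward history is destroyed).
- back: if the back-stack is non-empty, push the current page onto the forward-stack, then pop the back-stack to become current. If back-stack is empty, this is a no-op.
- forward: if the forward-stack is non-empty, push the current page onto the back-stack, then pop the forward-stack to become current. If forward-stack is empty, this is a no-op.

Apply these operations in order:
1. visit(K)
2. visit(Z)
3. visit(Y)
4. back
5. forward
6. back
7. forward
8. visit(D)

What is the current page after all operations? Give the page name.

Answer: D

Derivation:
After 1 (visit(K)): cur=K back=1 fwd=0
After 2 (visit(Z)): cur=Z back=2 fwd=0
After 3 (visit(Y)): cur=Y back=3 fwd=0
After 4 (back): cur=Z back=2 fwd=1
After 5 (forward): cur=Y back=3 fwd=0
After 6 (back): cur=Z back=2 fwd=1
After 7 (forward): cur=Y back=3 fwd=0
After 8 (visit(D)): cur=D back=4 fwd=0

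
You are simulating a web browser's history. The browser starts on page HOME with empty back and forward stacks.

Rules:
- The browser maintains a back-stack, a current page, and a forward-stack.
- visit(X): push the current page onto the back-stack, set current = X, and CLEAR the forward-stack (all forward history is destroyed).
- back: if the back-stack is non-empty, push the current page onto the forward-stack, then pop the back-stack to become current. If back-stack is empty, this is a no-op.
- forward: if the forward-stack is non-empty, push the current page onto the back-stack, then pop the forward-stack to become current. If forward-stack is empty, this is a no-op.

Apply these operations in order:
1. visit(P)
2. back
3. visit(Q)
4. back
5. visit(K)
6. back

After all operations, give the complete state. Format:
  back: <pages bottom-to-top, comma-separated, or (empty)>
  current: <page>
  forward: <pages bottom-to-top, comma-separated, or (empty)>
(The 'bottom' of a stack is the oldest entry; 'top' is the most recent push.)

After 1 (visit(P)): cur=P back=1 fwd=0
After 2 (back): cur=HOME back=0 fwd=1
After 3 (visit(Q)): cur=Q back=1 fwd=0
After 4 (back): cur=HOME back=0 fwd=1
After 5 (visit(K)): cur=K back=1 fwd=0
After 6 (back): cur=HOME back=0 fwd=1

Answer: back: (empty)
current: HOME
forward: K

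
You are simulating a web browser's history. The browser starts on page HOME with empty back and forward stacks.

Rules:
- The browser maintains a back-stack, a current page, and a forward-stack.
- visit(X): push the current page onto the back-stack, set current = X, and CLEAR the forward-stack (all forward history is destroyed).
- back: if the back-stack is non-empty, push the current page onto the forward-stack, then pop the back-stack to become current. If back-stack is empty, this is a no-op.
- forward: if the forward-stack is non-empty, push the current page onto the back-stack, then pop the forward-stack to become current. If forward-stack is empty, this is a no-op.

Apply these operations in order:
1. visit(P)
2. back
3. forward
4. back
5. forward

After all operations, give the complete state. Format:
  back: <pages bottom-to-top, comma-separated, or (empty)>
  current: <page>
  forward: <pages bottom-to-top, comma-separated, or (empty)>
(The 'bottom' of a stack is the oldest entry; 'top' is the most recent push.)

Answer: back: HOME
current: P
forward: (empty)

Derivation:
After 1 (visit(P)): cur=P back=1 fwd=0
After 2 (back): cur=HOME back=0 fwd=1
After 3 (forward): cur=P back=1 fwd=0
After 4 (back): cur=HOME back=0 fwd=1
After 5 (forward): cur=P back=1 fwd=0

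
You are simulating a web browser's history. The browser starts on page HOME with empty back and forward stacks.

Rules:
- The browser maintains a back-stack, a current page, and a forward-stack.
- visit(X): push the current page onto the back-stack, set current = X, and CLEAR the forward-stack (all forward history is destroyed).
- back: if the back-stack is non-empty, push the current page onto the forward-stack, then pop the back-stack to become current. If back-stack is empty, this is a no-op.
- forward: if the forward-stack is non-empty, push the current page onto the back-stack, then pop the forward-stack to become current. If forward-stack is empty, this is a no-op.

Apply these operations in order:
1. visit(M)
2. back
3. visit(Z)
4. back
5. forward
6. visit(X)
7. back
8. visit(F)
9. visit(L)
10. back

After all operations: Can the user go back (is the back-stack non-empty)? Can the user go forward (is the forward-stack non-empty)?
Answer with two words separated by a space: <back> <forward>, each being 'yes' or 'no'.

After 1 (visit(M)): cur=M back=1 fwd=0
After 2 (back): cur=HOME back=0 fwd=1
After 3 (visit(Z)): cur=Z back=1 fwd=0
After 4 (back): cur=HOME back=0 fwd=1
After 5 (forward): cur=Z back=1 fwd=0
After 6 (visit(X)): cur=X back=2 fwd=0
After 7 (back): cur=Z back=1 fwd=1
After 8 (visit(F)): cur=F back=2 fwd=0
After 9 (visit(L)): cur=L back=3 fwd=0
After 10 (back): cur=F back=2 fwd=1

Answer: yes yes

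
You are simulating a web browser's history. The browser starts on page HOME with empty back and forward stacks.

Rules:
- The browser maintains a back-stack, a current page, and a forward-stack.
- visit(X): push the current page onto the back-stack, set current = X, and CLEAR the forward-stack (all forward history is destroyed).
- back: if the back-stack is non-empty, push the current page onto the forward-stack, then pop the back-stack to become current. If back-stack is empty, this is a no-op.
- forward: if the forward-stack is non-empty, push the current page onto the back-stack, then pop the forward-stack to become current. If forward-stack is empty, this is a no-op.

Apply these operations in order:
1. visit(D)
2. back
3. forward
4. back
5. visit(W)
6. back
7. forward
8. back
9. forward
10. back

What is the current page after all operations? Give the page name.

Answer: HOME

Derivation:
After 1 (visit(D)): cur=D back=1 fwd=0
After 2 (back): cur=HOME back=0 fwd=1
After 3 (forward): cur=D back=1 fwd=0
After 4 (back): cur=HOME back=0 fwd=1
After 5 (visit(W)): cur=W back=1 fwd=0
After 6 (back): cur=HOME back=0 fwd=1
After 7 (forward): cur=W back=1 fwd=0
After 8 (back): cur=HOME back=0 fwd=1
After 9 (forward): cur=W back=1 fwd=0
After 10 (back): cur=HOME back=0 fwd=1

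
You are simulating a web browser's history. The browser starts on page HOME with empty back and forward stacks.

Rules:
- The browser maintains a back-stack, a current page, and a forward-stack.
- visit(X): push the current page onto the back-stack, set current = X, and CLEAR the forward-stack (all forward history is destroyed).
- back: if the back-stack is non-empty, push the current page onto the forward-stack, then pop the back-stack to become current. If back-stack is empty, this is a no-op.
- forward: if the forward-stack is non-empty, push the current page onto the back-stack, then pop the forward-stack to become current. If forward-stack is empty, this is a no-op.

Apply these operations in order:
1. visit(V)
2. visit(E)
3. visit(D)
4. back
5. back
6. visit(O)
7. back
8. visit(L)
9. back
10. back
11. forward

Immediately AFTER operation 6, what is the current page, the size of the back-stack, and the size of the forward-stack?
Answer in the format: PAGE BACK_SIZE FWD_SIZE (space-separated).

After 1 (visit(V)): cur=V back=1 fwd=0
After 2 (visit(E)): cur=E back=2 fwd=0
After 3 (visit(D)): cur=D back=3 fwd=0
After 4 (back): cur=E back=2 fwd=1
After 5 (back): cur=V back=1 fwd=2
After 6 (visit(O)): cur=O back=2 fwd=0

O 2 0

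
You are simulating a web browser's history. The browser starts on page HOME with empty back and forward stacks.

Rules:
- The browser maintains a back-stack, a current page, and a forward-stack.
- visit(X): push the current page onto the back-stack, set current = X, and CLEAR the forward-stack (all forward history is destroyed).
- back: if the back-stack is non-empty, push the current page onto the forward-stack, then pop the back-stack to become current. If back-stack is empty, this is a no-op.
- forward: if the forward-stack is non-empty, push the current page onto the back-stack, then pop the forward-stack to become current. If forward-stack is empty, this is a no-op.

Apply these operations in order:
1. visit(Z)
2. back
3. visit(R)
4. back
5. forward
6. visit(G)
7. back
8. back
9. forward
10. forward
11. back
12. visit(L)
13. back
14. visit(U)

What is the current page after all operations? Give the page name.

Answer: U

Derivation:
After 1 (visit(Z)): cur=Z back=1 fwd=0
After 2 (back): cur=HOME back=0 fwd=1
After 3 (visit(R)): cur=R back=1 fwd=0
After 4 (back): cur=HOME back=0 fwd=1
After 5 (forward): cur=R back=1 fwd=0
After 6 (visit(G)): cur=G back=2 fwd=0
After 7 (back): cur=R back=1 fwd=1
After 8 (back): cur=HOME back=0 fwd=2
After 9 (forward): cur=R back=1 fwd=1
After 10 (forward): cur=G back=2 fwd=0
After 11 (back): cur=R back=1 fwd=1
After 12 (visit(L)): cur=L back=2 fwd=0
After 13 (back): cur=R back=1 fwd=1
After 14 (visit(U)): cur=U back=2 fwd=0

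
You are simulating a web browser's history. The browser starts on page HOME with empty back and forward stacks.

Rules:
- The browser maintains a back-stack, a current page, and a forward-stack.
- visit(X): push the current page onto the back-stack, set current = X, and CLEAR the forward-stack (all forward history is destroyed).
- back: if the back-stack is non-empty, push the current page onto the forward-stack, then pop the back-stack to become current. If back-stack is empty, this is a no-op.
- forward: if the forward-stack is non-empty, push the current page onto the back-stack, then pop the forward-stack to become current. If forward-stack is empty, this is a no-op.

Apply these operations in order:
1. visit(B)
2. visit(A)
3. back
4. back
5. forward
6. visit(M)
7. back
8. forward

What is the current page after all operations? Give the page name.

After 1 (visit(B)): cur=B back=1 fwd=0
After 2 (visit(A)): cur=A back=2 fwd=0
After 3 (back): cur=B back=1 fwd=1
After 4 (back): cur=HOME back=0 fwd=2
After 5 (forward): cur=B back=1 fwd=1
After 6 (visit(M)): cur=M back=2 fwd=0
After 7 (back): cur=B back=1 fwd=1
After 8 (forward): cur=M back=2 fwd=0

Answer: M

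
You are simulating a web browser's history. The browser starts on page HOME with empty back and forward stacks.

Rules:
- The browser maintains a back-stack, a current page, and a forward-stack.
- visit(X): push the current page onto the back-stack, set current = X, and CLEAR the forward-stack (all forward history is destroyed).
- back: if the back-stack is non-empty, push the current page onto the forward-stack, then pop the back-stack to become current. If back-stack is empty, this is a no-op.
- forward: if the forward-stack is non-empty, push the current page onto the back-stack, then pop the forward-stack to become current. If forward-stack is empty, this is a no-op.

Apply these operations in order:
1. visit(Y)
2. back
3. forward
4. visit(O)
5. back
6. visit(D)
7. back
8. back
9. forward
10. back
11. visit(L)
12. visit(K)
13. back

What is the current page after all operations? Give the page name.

After 1 (visit(Y)): cur=Y back=1 fwd=0
After 2 (back): cur=HOME back=0 fwd=1
After 3 (forward): cur=Y back=1 fwd=0
After 4 (visit(O)): cur=O back=2 fwd=0
After 5 (back): cur=Y back=1 fwd=1
After 6 (visit(D)): cur=D back=2 fwd=0
After 7 (back): cur=Y back=1 fwd=1
After 8 (back): cur=HOME back=0 fwd=2
After 9 (forward): cur=Y back=1 fwd=1
After 10 (back): cur=HOME back=0 fwd=2
After 11 (visit(L)): cur=L back=1 fwd=0
After 12 (visit(K)): cur=K back=2 fwd=0
After 13 (back): cur=L back=1 fwd=1

Answer: L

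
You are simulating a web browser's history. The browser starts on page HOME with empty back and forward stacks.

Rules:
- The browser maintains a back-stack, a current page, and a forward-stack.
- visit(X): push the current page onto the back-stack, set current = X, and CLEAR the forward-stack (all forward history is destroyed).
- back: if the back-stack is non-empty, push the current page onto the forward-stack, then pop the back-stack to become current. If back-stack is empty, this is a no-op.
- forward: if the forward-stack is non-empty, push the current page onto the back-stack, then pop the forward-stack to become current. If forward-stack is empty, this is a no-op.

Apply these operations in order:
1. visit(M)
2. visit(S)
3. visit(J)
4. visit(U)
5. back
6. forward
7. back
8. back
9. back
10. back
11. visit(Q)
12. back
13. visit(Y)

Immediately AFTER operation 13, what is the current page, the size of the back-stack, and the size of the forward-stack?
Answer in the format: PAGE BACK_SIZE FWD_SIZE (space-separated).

After 1 (visit(M)): cur=M back=1 fwd=0
After 2 (visit(S)): cur=S back=2 fwd=0
After 3 (visit(J)): cur=J back=3 fwd=0
After 4 (visit(U)): cur=U back=4 fwd=0
After 5 (back): cur=J back=3 fwd=1
After 6 (forward): cur=U back=4 fwd=0
After 7 (back): cur=J back=3 fwd=1
After 8 (back): cur=S back=2 fwd=2
After 9 (back): cur=M back=1 fwd=3
After 10 (back): cur=HOME back=0 fwd=4
After 11 (visit(Q)): cur=Q back=1 fwd=0
After 12 (back): cur=HOME back=0 fwd=1
After 13 (visit(Y)): cur=Y back=1 fwd=0

Y 1 0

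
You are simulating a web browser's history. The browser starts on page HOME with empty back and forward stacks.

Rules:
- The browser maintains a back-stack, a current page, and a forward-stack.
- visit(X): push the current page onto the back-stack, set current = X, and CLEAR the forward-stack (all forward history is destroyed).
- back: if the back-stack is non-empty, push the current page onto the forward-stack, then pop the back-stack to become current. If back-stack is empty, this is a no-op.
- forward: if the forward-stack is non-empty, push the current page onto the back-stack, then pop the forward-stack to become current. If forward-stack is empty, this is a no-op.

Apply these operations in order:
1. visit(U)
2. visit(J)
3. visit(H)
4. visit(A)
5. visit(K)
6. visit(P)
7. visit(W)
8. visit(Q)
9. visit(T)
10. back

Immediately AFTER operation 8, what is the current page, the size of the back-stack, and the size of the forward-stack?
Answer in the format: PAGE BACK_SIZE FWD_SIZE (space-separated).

After 1 (visit(U)): cur=U back=1 fwd=0
After 2 (visit(J)): cur=J back=2 fwd=0
After 3 (visit(H)): cur=H back=3 fwd=0
After 4 (visit(A)): cur=A back=4 fwd=0
After 5 (visit(K)): cur=K back=5 fwd=0
After 6 (visit(P)): cur=P back=6 fwd=0
After 7 (visit(W)): cur=W back=7 fwd=0
After 8 (visit(Q)): cur=Q back=8 fwd=0

Q 8 0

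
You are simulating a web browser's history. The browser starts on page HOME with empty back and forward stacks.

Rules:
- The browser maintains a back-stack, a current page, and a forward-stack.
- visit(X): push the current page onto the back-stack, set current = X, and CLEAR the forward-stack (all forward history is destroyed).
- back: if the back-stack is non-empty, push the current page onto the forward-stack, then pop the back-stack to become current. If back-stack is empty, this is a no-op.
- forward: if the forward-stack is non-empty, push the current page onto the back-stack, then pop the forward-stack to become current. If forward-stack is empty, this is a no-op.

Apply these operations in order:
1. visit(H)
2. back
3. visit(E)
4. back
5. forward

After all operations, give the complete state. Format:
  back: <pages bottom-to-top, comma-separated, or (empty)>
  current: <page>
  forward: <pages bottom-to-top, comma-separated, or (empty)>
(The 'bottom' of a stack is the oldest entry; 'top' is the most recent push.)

Answer: back: HOME
current: E
forward: (empty)

Derivation:
After 1 (visit(H)): cur=H back=1 fwd=0
After 2 (back): cur=HOME back=0 fwd=1
After 3 (visit(E)): cur=E back=1 fwd=0
After 4 (back): cur=HOME back=0 fwd=1
After 5 (forward): cur=E back=1 fwd=0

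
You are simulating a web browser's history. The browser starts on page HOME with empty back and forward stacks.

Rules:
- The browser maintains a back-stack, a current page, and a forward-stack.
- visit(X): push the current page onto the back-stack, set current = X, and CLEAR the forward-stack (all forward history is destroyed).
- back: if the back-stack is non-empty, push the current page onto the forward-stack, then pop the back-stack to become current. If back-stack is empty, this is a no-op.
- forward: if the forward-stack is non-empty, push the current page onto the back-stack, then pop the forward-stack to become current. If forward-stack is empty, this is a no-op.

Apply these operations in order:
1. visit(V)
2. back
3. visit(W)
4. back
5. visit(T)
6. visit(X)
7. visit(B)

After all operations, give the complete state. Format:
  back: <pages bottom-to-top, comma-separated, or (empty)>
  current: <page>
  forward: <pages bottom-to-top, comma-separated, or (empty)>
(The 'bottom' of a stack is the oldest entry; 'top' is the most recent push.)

Answer: back: HOME,T,X
current: B
forward: (empty)

Derivation:
After 1 (visit(V)): cur=V back=1 fwd=0
After 2 (back): cur=HOME back=0 fwd=1
After 3 (visit(W)): cur=W back=1 fwd=0
After 4 (back): cur=HOME back=0 fwd=1
After 5 (visit(T)): cur=T back=1 fwd=0
After 6 (visit(X)): cur=X back=2 fwd=0
After 7 (visit(B)): cur=B back=3 fwd=0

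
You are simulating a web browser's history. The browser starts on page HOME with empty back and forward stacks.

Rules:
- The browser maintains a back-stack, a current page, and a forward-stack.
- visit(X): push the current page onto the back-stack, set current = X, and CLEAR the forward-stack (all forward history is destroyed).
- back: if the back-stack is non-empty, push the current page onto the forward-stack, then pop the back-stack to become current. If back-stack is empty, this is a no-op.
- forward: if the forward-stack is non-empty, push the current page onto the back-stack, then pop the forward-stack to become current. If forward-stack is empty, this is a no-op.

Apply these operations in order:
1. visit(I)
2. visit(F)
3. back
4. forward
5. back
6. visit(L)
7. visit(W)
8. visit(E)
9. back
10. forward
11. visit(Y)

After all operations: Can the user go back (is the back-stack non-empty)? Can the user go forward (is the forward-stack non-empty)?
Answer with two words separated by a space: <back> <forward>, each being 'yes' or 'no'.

Answer: yes no

Derivation:
After 1 (visit(I)): cur=I back=1 fwd=0
After 2 (visit(F)): cur=F back=2 fwd=0
After 3 (back): cur=I back=1 fwd=1
After 4 (forward): cur=F back=2 fwd=0
After 5 (back): cur=I back=1 fwd=1
After 6 (visit(L)): cur=L back=2 fwd=0
After 7 (visit(W)): cur=W back=3 fwd=0
After 8 (visit(E)): cur=E back=4 fwd=0
After 9 (back): cur=W back=3 fwd=1
After 10 (forward): cur=E back=4 fwd=0
After 11 (visit(Y)): cur=Y back=5 fwd=0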